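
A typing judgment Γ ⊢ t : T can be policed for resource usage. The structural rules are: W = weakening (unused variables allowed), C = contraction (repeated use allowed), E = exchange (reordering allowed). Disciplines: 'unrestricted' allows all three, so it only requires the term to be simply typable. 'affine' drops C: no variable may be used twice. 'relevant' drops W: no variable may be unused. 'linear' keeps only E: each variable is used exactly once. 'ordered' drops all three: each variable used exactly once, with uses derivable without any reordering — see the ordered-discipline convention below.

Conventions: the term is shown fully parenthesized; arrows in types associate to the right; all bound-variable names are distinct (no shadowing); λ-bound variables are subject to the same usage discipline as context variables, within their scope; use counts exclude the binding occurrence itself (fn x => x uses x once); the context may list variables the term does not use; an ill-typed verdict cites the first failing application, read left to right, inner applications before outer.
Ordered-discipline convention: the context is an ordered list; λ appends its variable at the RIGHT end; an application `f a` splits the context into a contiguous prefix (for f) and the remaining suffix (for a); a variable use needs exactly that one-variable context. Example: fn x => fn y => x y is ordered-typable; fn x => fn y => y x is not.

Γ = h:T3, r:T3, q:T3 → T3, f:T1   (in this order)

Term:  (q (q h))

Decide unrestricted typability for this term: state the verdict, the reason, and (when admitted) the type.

yes — simply typable at T3; W, C, E all held; term : T3
usage: h: 1×, r: 0×, q: 2×, f: 0×
uses in reading order: q, q, h
typing: the term checks, with type T3
summary: ordered ✗, linear ✗, affine ✗, relevant ✗, unrestricted ✓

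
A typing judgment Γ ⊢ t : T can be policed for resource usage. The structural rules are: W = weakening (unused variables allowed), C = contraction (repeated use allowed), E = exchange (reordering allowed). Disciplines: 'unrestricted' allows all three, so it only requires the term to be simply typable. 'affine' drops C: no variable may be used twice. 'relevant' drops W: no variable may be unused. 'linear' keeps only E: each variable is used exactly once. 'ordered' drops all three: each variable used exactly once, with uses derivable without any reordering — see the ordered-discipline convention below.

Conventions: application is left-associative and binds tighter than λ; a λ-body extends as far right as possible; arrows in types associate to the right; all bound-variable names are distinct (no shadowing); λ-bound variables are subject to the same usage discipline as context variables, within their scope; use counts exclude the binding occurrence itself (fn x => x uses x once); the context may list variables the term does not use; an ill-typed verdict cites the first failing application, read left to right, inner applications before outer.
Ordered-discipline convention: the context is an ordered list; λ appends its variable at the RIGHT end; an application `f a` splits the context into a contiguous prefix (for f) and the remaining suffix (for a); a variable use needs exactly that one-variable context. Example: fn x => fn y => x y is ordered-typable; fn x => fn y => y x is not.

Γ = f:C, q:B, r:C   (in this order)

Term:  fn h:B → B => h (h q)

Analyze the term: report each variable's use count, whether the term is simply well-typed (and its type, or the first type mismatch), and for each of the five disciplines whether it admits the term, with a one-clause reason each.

variable uses: f: 0; q: 1; r: 0; h (λ-bound): 2
uses in reading order: h, h, q
typing: the term checks, with type (B → B) → B
ordered ✗ (repeated use of h ×2; needs weakening: f, r unused)
linear ✗ (repeated use of h ×2; needs weakening: f, r unused)
affine ✗ (repeated use of h ×2)
relevant ✗ (needs weakening: f, r unused)
unrestricted ✓ (typability at (B → B) → B is all that's needed)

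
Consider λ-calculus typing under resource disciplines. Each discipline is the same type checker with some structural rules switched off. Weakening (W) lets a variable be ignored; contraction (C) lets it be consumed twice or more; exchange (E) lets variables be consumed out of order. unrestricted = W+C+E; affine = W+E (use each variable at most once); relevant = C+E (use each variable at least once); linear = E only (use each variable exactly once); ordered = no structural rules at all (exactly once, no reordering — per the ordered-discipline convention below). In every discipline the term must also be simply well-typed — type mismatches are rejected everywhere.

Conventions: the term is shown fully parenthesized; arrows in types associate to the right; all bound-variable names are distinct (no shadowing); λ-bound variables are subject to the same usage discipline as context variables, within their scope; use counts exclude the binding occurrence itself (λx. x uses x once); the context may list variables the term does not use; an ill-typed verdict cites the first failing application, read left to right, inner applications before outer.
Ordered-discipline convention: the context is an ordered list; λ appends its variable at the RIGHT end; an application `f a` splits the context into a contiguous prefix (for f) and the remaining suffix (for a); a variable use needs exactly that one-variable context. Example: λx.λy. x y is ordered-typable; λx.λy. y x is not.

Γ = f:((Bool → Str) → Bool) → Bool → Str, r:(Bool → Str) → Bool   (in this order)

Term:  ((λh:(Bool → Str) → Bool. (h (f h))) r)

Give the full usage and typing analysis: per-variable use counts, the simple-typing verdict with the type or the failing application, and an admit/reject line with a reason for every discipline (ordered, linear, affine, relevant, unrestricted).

variable uses: f: 1×, r: 1×, h [bound]: 2×
left-to-right use order: h, f, h, r
typing: well-typed at Bool
ordered: ✗, needs contraction — h ×2
linear: ✗, needs contraction — h ×2
affine: ✗, needs contraction — h ×2
relevant: ✓, none of f, r, h goes unused
unrestricted: ✓, well-typed at Bool; no restrictions here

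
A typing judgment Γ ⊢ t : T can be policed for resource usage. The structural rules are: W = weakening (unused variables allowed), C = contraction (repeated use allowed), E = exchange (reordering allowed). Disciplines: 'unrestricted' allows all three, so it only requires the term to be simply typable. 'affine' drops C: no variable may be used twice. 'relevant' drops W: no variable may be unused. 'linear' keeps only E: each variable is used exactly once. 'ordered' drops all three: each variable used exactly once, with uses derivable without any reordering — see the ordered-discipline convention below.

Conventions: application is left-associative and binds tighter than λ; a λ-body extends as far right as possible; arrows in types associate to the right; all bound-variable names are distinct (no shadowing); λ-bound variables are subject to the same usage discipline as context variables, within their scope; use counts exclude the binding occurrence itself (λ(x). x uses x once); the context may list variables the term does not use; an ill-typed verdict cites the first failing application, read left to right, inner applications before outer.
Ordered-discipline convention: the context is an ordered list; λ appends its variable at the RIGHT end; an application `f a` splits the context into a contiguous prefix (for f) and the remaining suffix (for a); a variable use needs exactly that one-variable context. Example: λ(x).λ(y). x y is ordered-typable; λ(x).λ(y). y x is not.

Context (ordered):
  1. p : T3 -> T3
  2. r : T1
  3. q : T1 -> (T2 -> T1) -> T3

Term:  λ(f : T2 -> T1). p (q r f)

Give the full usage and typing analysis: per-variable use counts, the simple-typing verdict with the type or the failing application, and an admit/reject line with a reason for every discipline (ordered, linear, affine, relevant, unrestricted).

counts: p=1; r=1; q=1; f [bound]=1
order of uses: p, q, r, f
typing: the term checks, with type (T2 -> T1) -> T3
ordered ✗ (no contiguous prefix/suffix split fits p, q, r, f)
linear ✓ (single use per variable (p, r, q, f))
affine ✓ (no duplicate uses among p, r, q, f)
relevant ✓ (p, r, q, f: all used, weakening unneeded)
unrestricted ✓ (type-checks ((T2 -> T1) -> T3) and nothing is barred)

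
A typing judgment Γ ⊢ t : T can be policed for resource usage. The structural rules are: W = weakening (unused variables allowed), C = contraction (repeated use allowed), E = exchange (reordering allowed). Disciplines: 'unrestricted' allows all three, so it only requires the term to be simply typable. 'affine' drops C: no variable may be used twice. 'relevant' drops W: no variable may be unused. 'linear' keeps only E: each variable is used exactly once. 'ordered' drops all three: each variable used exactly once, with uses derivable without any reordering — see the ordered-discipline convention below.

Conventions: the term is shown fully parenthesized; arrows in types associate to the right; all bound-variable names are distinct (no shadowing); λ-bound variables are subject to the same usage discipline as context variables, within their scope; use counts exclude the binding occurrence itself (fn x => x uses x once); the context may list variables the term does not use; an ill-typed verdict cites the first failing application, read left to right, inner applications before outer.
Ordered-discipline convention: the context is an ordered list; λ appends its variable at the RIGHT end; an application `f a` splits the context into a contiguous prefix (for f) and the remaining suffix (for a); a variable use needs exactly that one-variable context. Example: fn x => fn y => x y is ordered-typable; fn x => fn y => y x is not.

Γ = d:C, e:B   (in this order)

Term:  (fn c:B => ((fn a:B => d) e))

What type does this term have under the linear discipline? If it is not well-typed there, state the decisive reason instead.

not well-typed under linear — unused: c, a — weakening required
variable uses: d=1, e=1, c (λ-bound)=0, a (λ-bound)=0
left-to-right use order: d, e
typing: well-typed — term : B → C
summary: ordered ✗ | linear ✗ | affine ✓ | relevant ✗ | unrestricted ✓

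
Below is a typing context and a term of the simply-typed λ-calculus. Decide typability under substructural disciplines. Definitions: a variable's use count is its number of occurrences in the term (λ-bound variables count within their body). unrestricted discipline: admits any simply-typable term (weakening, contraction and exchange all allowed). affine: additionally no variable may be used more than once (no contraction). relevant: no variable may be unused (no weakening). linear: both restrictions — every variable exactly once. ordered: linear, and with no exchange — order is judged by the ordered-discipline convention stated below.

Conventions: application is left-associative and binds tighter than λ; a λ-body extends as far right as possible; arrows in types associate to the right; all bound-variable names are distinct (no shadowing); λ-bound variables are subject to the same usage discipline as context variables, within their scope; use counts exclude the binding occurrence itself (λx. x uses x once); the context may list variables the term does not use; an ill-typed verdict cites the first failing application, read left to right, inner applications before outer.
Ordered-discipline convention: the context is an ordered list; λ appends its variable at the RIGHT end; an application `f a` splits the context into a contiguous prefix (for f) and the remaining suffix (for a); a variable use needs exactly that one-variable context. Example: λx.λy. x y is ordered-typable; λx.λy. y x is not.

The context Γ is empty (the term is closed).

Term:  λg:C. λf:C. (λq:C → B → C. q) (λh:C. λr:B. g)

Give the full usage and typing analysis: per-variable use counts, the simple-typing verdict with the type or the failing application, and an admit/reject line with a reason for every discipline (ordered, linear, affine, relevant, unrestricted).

usage: g (λ-bound)=1; f (λ-bound)=0; q (λ-bound)=1; h (λ-bound)=0; r (λ-bound)=0
order of uses: q, g
typing: well-typed at C → C → C → B → C
ordered ✗ (f, h, r left unused)
linear ✗ (f, h, r left unused)
affine ✓ (at most one use each (g, f, q, h, r))
relevant ✗ (f, h, r left unused)
unrestricted ✓ (type-checks (C → C → C → B → C) and nothing is barred)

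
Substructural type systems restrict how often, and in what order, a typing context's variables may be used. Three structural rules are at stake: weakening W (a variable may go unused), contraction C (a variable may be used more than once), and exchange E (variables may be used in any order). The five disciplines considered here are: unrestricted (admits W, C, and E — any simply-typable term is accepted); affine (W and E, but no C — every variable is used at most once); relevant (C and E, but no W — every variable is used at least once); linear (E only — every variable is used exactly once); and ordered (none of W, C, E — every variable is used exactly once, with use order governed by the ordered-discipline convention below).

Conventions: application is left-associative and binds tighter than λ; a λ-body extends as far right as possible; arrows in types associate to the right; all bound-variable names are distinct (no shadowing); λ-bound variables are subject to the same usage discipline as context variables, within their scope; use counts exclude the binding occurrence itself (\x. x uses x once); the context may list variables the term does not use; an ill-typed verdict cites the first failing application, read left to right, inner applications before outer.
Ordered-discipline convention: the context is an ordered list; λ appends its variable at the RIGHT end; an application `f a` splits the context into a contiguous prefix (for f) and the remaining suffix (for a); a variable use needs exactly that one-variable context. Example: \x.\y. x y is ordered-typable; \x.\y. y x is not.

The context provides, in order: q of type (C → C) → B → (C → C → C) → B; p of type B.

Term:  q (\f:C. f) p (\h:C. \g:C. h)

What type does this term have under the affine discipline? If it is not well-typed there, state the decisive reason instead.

term : B
variable uses: q ×1; p ×1; f [bound] ×1; h [bound] ×1; g [bound] ×0
left-to-right use order: q, f, p, h
typing: ✓ — B
per-discipline verdicts: ordered ✗, linear ✗, affine ✓, relevant ✗, unrestricted ✓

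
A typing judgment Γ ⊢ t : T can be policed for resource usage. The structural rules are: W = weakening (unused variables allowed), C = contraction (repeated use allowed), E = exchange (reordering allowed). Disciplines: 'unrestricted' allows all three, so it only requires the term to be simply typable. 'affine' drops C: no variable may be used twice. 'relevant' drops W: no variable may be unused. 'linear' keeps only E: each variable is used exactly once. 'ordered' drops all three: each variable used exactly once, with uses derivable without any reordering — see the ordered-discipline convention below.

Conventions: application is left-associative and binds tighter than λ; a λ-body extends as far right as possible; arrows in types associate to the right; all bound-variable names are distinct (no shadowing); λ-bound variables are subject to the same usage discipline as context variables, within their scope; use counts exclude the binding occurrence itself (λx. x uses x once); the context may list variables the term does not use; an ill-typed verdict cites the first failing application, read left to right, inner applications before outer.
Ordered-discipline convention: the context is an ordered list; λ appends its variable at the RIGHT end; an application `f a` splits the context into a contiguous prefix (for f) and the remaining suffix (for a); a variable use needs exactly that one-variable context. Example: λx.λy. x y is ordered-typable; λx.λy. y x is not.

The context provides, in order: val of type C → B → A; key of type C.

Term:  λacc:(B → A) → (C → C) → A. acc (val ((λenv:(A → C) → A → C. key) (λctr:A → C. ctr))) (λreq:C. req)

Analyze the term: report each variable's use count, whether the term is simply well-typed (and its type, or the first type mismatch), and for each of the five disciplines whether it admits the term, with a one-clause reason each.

usage: val ×1; key ×1; acc [bound] ×1; env [bound] ×0; ctr [bound] ×1; req [bound] ×1
uses in reading order: acc, val, key, ctr, req
typing: well-typed at ((B → A) → (C → C) → A) → A
ordered: ✗, unused: env — weakening required
linear: ✗, unused: env — weakening required
affine: ✓, none of val, key, acc, env, ctr, req used more than once
relevant: ✗, unused: env — weakening required
unrestricted: ✓, well-typed at ((B → A) → (C → C) → A) → A; no restrictions here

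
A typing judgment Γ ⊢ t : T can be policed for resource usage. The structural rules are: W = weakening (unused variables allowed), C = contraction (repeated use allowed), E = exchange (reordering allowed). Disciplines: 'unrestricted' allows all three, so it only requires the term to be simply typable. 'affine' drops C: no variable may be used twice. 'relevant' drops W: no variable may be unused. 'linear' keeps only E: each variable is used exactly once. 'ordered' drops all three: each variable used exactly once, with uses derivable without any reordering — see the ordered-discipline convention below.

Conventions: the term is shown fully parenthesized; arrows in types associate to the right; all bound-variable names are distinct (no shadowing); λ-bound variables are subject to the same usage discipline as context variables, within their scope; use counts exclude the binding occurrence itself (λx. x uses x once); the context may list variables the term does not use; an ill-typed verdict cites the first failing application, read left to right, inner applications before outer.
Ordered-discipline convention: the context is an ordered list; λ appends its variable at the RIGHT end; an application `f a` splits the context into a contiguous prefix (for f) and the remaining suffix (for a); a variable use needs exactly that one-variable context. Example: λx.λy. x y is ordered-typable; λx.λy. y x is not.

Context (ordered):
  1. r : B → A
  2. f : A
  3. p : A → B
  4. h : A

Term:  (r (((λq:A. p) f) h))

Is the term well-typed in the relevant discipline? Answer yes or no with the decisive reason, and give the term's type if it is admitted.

no — needs weakening: q unused
usage: r: 1×, f: 1×, p: 1×, h: 1×, q (bound): 0×
use order (left to right): r, p, f, h
typing: the term checks, with type A
across the five disciplines: ordered ✗; linear ✗; affine ✓; relevant ✗; unrestricted ✓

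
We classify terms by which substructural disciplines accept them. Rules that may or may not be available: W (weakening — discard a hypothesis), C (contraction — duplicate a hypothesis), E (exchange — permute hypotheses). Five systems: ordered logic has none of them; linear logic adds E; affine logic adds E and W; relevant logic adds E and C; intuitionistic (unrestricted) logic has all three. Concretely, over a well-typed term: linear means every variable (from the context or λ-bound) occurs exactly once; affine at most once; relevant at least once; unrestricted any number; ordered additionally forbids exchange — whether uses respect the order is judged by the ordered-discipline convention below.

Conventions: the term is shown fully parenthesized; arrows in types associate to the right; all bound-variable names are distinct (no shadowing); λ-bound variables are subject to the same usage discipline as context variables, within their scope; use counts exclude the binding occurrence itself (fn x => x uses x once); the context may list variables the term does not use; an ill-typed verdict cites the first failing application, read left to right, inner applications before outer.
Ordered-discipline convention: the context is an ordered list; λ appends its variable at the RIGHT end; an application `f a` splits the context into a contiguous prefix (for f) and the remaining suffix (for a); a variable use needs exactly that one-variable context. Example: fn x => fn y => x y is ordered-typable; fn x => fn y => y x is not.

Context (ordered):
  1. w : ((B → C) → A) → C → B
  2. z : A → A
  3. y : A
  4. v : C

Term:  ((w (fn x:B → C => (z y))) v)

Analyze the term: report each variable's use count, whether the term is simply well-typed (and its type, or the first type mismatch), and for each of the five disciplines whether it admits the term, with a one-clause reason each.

use counts: w=1, z=1, y=1, v=1, x (λ-bound)=0
use order (left to right): w, z, y, v
typing: the term checks, with type B
ordered ✗ (unused: x — weakening required)
linear ✗ (unused: x — weakening required)
affine ✓ (none of w, z, y, v, x used more than once)
relevant ✗ (unused: x — weakening required)
unrestricted ✓ (simply typable at B; W, C, E all held)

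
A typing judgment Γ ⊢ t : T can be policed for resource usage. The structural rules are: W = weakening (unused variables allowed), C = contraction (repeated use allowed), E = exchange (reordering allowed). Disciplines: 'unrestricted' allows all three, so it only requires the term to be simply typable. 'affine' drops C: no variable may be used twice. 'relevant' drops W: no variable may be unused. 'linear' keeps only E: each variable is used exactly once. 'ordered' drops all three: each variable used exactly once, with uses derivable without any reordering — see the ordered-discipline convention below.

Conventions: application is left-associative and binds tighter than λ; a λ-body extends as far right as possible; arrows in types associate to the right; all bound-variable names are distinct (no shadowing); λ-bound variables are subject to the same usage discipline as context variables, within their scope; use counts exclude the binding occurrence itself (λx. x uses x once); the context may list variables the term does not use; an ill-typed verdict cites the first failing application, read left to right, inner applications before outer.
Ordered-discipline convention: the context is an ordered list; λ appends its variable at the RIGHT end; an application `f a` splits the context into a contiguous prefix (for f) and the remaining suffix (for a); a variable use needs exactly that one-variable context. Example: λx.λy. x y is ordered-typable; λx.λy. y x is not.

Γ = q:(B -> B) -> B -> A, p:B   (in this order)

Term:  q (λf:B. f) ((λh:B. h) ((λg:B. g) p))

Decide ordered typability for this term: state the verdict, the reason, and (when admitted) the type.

yes — one use each (q, p, f, h, g); ordered split holds; term : A
counts: q: 1; p: 1; f (λ-bound): 1; h (λ-bound): 1; g (λ-bound): 1
order of uses: q, f, h, g, p
typing: the term checks, with type A
all disciplines: ordered ✓ · linear ✓ · affine ✓ · relevant ✓ · unrestricted ✓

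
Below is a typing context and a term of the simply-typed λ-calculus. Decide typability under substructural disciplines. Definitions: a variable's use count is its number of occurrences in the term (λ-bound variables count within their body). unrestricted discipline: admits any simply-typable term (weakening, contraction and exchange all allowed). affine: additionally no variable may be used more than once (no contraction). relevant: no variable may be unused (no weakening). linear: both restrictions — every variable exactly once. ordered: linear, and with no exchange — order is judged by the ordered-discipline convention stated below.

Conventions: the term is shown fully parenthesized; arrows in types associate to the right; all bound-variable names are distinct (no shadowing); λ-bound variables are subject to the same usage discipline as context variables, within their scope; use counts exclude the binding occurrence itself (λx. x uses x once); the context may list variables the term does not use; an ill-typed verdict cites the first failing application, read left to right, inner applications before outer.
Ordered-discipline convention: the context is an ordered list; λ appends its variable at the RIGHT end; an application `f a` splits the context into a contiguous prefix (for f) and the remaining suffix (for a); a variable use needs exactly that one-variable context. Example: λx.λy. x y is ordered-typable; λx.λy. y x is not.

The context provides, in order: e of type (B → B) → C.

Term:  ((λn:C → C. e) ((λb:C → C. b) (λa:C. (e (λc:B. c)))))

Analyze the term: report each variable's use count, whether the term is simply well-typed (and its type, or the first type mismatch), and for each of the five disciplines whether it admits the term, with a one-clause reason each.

usage: e=2; n [bound]=0; b [bound]=1; a [bound]=0; c [bound]=1
order of uses: e, b, e, c
typing: ✓ — (B → B) → C
ordered ✗ (uses contraction: e ×2; needs weakening: n, a unused)
linear ✗ (uses contraction: e ×2; needs weakening: n, a unused)
affine ✗ (uses contraction: e ×2)
relevant ✗ (needs weakening: n, a unused)
unrestricted ✓ (typability at (B → B) → C is all that's needed)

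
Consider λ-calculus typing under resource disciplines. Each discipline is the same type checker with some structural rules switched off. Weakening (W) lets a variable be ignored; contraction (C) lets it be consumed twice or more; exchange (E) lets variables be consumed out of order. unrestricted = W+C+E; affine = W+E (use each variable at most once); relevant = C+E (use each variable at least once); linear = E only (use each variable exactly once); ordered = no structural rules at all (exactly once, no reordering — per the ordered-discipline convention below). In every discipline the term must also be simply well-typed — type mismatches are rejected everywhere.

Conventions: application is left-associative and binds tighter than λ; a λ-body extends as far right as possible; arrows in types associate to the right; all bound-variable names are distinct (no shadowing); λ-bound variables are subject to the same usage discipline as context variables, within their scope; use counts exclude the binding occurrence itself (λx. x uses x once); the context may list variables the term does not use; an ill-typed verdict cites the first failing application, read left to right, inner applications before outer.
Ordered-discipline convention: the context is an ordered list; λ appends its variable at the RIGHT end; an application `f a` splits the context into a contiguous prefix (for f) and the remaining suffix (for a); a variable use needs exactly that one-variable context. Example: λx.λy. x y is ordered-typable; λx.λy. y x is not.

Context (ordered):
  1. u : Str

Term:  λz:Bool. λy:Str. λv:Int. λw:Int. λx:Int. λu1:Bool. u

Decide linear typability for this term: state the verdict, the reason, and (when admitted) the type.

no — needs weakening: z, y, v, w, x, u1 unused
usage: u=1; z [bound]=0; y [bound]=0; v [bound]=0; w [bound]=0; x [bound]=0; u1 [bound]=0
use order (left to right): u
typing: well-typed — term : Bool -> Str -> Int -> Int -> Int -> Bool -> Str
all disciplines: ordered ✗; linear ✗; affine ✓; relevant ✗; unrestricted ✓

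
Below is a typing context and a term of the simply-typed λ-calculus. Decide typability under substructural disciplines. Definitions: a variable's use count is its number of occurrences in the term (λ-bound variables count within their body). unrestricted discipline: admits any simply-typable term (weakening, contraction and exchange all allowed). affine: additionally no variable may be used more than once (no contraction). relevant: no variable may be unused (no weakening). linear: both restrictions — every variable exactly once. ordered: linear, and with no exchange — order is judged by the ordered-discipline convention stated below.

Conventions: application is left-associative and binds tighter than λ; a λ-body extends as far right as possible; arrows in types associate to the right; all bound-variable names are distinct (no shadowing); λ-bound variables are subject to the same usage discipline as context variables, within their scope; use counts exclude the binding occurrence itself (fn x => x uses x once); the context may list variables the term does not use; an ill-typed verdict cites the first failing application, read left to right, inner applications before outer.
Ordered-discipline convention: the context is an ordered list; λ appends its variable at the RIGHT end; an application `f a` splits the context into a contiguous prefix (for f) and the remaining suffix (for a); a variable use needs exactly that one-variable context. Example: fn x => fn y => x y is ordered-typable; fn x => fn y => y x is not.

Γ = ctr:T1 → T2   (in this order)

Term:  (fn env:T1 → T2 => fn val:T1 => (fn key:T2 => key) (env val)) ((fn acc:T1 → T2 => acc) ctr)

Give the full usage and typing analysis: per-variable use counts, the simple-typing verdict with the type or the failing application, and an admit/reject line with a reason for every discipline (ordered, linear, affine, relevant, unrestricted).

use counts: ctr ×1, env (bound) ×1, val (bound) ×1, key (bound) ×1, acc (bound) ×1
use order (left to right): key, env, val, acc, ctr
typing: the term checks, with type T1 → T2
ordered: ✓, one use each (ctr, env, val, key, acc); ordered split holds
linear: ✓, exactly-once usage across ctr, env, val, key, acc
affine: ✓, no duplicate uses among ctr, env, val, key, acc
relevant: ✓, none of ctr, env, val, key, acc goes unused
unrestricted: ✓, type-checks (T1 → T2) and nothing is barred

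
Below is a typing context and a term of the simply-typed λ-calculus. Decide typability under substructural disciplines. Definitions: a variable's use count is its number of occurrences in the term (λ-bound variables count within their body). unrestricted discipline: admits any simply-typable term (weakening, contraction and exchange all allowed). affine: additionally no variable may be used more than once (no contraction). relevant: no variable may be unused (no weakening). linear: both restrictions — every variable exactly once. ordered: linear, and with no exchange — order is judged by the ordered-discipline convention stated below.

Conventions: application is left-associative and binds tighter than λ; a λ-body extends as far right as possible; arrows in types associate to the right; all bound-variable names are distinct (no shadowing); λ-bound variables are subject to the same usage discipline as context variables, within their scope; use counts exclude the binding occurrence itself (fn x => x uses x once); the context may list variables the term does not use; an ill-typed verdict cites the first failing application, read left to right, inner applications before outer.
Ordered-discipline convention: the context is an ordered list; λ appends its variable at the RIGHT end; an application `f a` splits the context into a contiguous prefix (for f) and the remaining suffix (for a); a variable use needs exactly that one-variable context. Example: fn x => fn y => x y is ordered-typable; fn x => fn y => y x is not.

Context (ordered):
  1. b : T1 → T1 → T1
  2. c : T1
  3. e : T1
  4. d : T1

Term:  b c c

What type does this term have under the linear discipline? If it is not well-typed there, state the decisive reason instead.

not well-typed under linear — c ×2 used more than once (contraction); e, d left unused
use counts: b: 1×; c: 2×; e: 0×; d: 0×
order of uses: b, c, c
typing: well-typed — term : T1
summary: ordered ✗, linear ✗, affine ✗, relevant ✗, unrestricted ✓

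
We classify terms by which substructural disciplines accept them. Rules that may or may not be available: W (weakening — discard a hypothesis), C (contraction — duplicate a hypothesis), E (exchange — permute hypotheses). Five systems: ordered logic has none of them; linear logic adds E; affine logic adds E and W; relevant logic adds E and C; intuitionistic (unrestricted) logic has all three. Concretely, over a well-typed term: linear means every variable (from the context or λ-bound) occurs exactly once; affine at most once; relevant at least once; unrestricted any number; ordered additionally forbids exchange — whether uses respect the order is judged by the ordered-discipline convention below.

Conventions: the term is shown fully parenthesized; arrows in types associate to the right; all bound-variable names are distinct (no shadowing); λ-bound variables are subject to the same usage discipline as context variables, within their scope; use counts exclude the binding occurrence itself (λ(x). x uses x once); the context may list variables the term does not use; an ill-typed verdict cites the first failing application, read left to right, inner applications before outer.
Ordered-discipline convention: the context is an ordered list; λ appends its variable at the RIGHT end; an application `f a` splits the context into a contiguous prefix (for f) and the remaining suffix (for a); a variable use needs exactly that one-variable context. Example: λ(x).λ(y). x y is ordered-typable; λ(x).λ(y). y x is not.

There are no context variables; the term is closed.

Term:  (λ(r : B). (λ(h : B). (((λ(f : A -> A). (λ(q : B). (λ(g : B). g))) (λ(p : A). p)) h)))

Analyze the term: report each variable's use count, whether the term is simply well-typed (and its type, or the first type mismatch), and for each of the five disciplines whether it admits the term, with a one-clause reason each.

use counts: r [bound]: 0×, h [bound]: 1×, f [bound]: 0×, q [bound]: 0×, g [bound]: 1×, p [bound]: 1×
left-to-right use order: g, p, h
typing: well-typed — term : B -> B -> B -> B
ordered ✗ (needs weakening: r, f, q unused)
linear ✗ (needs weakening: r, f, q unused)
affine ✓ (none of r, h, f, q, g, p used more than once)
relevant ✗ (needs weakening: r, f, q unused)
unrestricted ✓ (type-checks (B -> B -> B -> B) and nothing is barred)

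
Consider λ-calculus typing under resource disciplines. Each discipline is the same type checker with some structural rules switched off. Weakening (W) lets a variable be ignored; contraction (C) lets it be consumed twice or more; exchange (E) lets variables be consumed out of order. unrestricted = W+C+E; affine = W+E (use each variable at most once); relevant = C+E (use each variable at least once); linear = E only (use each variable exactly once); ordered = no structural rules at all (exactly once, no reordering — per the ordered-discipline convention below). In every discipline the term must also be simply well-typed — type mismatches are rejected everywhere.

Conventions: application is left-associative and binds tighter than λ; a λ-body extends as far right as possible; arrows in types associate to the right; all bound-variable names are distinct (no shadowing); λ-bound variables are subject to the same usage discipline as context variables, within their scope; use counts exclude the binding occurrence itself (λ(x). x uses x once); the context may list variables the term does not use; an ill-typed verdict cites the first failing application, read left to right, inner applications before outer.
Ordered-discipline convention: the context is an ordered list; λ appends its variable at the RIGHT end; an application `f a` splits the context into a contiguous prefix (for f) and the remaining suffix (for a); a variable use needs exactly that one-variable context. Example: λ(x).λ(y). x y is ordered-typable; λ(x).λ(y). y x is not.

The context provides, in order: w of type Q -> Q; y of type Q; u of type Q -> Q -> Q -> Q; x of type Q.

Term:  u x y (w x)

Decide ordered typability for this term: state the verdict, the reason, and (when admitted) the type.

no — uses contraction: x ×2
counts: w: 1; y: 1; u: 1; x: 2
left-to-right use order: u, x, y, w, x
typing: the term checks, with type Q
all disciplines: ordered ✗, linear ✗, affine ✗, relevant ✓, unrestricted ✓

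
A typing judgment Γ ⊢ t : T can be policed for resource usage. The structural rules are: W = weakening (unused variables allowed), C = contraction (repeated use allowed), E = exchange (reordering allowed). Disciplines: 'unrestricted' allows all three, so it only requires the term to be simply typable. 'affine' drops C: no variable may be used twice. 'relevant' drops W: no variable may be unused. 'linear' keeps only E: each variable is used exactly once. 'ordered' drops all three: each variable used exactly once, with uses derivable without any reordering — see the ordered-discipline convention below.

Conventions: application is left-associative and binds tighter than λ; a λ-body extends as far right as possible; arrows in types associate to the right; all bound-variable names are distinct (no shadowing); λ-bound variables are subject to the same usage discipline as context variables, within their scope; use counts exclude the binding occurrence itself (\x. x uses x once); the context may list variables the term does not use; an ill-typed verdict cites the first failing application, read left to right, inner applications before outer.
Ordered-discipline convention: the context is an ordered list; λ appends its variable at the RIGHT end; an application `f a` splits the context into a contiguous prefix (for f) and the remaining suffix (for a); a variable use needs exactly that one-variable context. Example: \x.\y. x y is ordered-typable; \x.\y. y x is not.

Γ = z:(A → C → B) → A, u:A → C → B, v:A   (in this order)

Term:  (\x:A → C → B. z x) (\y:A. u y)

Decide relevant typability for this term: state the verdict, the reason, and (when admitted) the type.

no — v left unused
variable uses: z: 1, u: 1, v: 0, x [bound]: 1, y [bound]: 1
uses in reading order: z, x, u, y
typing: well-typed — term : A
summary: ordered ✗, linear ✗, affine ✓, relevant ✗, unrestricted ✓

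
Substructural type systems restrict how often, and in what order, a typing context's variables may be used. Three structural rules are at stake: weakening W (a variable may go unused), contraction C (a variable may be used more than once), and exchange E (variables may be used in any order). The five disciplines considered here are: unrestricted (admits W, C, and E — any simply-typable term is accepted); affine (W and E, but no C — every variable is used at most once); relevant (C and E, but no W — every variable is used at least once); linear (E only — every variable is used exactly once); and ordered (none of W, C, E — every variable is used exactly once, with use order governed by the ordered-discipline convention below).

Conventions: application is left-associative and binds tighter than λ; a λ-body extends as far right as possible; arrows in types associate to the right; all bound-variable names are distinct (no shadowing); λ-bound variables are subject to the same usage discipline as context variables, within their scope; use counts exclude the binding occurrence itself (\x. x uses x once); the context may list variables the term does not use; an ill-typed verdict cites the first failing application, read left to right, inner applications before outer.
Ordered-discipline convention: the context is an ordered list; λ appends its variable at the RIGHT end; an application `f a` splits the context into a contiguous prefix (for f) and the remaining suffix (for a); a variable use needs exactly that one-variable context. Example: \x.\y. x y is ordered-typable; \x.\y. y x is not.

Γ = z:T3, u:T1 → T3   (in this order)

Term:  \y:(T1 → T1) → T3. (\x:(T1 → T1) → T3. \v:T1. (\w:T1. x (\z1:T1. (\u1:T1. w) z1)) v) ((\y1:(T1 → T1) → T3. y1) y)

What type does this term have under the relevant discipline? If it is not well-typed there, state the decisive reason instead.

not well-typed under relevant — z, u, u1 left unused
use counts: z=0; u=0; y (λ-bound)=1; x (λ-bound)=1; v (λ-bound)=1; w (λ-bound)=1; z1 (λ-bound)=1; u1 (λ-bound)=0; y1 (λ-bound)=1
uses in reading order: x, w, z1, v, y1, y
typing: well-typed at ((T1 → T1) → T3) → T1 → T3
per-discipline verdicts: ordered ✗, linear ✗, affine ✓, relevant ✗, unrestricted ✓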